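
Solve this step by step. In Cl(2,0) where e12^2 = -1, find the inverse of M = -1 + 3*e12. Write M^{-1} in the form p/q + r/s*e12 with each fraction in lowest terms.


M = -1 + 3*e12, where e12^2 = -1.
Since M commutes with its reverse ~M = a - b*e12, M * ~M = a^2 - b^2*e12^2 = a^2 + b^2.
So M^{-1} = ~M / (a^2 + b^2) = (a - b*e12)/(a^2 + b^2).
a^2 + b^2 = 1 + 9 = 10
Scalar part = -1/10 = -1/10
Bivector coeff = -3/10 = -3/10
M^{-1} = -1/10 - 3/10*e12


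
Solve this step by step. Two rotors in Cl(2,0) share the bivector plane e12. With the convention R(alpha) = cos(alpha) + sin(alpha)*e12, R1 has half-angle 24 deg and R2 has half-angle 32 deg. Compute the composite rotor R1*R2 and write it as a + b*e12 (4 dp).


Same-plane rotors commute and their half-angles add:
R1*R2 = cos(a1 + a2) + sin(a1 + a2)*e12.
a1 + a2 = 24 + 32 = 56 deg
cos(56 deg) = 0.5592
sin(56 deg) = 0.8290
R1*R2 = 0.5592 + 0.8290*e12


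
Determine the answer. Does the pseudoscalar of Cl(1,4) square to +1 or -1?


The pseudoscalar I = e1...e_n (product of all n generators) of Cl(p,q) satisfies I^2 = (-1)^(q + n(n-1)/2).
p = 1, q = 4, n = p + q = 5
n(n-1)/2 = 5 * 4 / 2 = 10
Exponent = q + n(n-1)/2 = 4 + 10 = 14
I^2 = (-1)^14 = +1


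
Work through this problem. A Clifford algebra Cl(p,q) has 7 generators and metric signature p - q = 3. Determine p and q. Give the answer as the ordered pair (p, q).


We need p + q = 7 and p - q = 3.
Adding: 2p = 7 + 3 = 10, so p = 5.
Then q = 7 - 5 = 2.
(p, q) = (5, 2)


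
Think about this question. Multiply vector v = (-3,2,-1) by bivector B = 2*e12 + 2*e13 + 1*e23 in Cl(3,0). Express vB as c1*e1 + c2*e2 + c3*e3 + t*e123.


vB has grade-1 (vector) and grade-3 (trivector) parts: vB = (v _| B) + (v ^ B).
Vector part <vB>_1:
  e1: -v2*b12 - v3*b13 = -(2)*(2) - (-1)*(2) = -2
  e2: v1*b12 - v3*b23 = (-3)*(2) - (-1)*(1) = -5
  e3: v1*b13 + v2*b23 = (-3)*(2) + (2)*(1) = -4
Trivector part <vB>_3:
  e123: v1*b23 - v2*b13 + v3*b12 = (-3)*(1) - (2)*(2) + (-1)*(2) = -9
vB = -2*e1 - 5*e2 - 4*e3 - 9*e123


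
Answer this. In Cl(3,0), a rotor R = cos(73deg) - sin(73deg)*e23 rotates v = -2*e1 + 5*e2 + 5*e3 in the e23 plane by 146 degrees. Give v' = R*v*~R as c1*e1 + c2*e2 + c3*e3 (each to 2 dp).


Rotor R = cos(73deg) - sin(73deg)*e23
Rotation angle theta = 2 * 73 = 146 degrees in the e23 plane (e2 -> e3).
The component perpendicular to the plane (e1) is invariant: v'_1 = v1 = -2.00
cos(146deg) = -0.8290, sin(146deg) = 0.5592
v'_2 = v2*cos(theta) - v3*sin(theta) = 5*(-0.8290) - 5*0.5592 = -6.94
v'_3 = v2*sin(theta) + v3*cos(theta) = 5*0.5592 + 5*(-0.8290) = -1.35
v' = -2.00*e1 - 6.94*e2 - 1.35*e3


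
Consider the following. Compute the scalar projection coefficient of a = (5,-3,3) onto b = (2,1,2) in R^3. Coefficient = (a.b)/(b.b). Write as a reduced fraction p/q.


Projection coefficient = (a . b) / (b . b)
a . b = 5*2 + (-3)*1 + 3*2
= 10 + (-3) + 6 = 13
b . b = 2^2 + 1^2 + 2^2
= 4 + 1 + 4 = 9
Coefficient = 13/9
In lowest terms: 13/9


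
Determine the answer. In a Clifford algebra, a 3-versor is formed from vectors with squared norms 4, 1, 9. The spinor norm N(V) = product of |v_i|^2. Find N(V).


Spinor norm N(V) = |v1|^2 * |v2|^2 * ... * |v3|^2
= 4 * 1 * 9
Running product: 4, 4, 36
N(V) = 36


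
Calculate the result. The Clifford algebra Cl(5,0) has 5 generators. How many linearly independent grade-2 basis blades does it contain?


Number of grade-k basis blades in Cl(p,q) with n = p + q is C(n, k).
n = 5 + 0 = 5
C(5, 2) = 5! / (2! * 3!)
= 120 / (2 * 6)
= 10


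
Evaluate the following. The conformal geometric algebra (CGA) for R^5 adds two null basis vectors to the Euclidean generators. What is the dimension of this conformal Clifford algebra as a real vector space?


The conformal model of R^5 uses Cl(6,1): the 5 Euclidean generators plus two extra orthogonal generators e+ (e+^2 = +1) and e- (e-^2 = -1), from which the null vectors e0, einf are built.
Number of generators m = 5 + 2 = 7.
dim Cl(p,q) = 2^m = 2^7 = 128


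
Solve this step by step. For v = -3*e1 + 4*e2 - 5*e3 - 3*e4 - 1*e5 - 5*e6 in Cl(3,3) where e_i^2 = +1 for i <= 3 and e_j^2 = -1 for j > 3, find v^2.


v^2 = sum of c_i^2 * e_i^2
Positive signature terms (e_i^2 = +1): (-3)^2 + 4^2 + (-5)^2 = 50
Negative signature terms (e_j^2 = -1): (-3)^2 + (-1)^2 + (-5)^2 = 35
v^2 = 50 - 35 = 15


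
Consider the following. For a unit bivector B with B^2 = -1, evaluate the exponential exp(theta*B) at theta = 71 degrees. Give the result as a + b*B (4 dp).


For a unit bivector B with B^2 = -1, the exponential series gives
e^(theta*B) = cos(theta) + sin(theta)*B (the GA analogue of Euler's formula).
theta = 71 degrees = 1.239184 rad
cos(71 deg) = 0.3256
sin(71 deg) = 0.9455
exp(theta*B) = 0.3256 + 0.9455*B


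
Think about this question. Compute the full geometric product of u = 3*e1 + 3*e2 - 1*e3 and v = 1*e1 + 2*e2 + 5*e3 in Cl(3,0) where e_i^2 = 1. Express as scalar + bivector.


In Cl(3,0): e_i^2 = 1, e_ie_j = -e_je_i for i != j.
Scalar part = u . v = 3*1 + 3*2 + (-1)*5
= 3 + 6 + (-5) = 4
e12 coeff = 3*2 - 3*1 = 6 - 3 = 3
e13 coeff = 3*5 - (-1)*1 = 15 - (-1) = 16
e23 coeff = 3*5 - (-1)*2 = 15 - (-2) = 17
uv = 4 + 3*e12 + 16*e13 + 17*e23


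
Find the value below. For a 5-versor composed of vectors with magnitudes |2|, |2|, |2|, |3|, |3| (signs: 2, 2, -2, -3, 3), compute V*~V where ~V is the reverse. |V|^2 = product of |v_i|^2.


Each vector v_i has |v_i|^2 = s_i^2
Squared scales: 2^2 = 4, 2^2 = 4, (-2)^2 = 4, (-3)^2 = 9, 3^2 = 9
|V|^2 = 4 * 4 * 4 * 9 * 9
= 5184


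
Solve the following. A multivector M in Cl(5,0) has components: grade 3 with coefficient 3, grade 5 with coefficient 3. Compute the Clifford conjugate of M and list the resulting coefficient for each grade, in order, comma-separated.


Clifford conjugate sign for grade k: (-1)^(k(k+1)/2)
Grade 3: (-1)^(3*4/2) = (-1)^6 = 1, coeff 3 -> 3
Grade 5: (-1)^(5*6/2) = (-1)^15 = -1, coeff 3 -> -3
Conjugated coefficients: 3, -3


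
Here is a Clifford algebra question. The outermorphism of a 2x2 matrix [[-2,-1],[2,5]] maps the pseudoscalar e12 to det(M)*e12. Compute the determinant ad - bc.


The outermorphism of a linear map f sends e1^e2 to f(e1)^f(e2).
f(e1) = -2*e1 + 2*e2
f(e2) = -1*e1 + 5*e2
f(e1) ^ f(e2) = (-2*e1 + 2*e2) ^ (-1*e1 + 5*e2)
= (-2)*5*e12 + 2*(-1)*e21
= (-10 - (-2))*e12
= -8*e12
Coefficient = -8


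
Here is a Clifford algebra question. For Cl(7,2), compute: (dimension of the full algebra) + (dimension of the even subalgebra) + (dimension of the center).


n = 7 + 2 = 9
Total dim = 2^9 = 512
Even subalgebra dim = 2^8 = 256
n is odd, so center dim = 2
Sum = 512 + 256 + 2 = 770


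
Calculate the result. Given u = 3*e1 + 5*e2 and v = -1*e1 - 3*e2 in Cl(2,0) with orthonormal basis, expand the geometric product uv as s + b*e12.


Expand: (3*e1 + 5*e2)(-1*e1 - 3*e2)
= 3*(-1)*e1e1 + 3*(-3)*e1e2 + 5*(-1)*e2e1 + 5*(-3)*e2e2
Using e1^2 = e2^2 = 1, e2e1 = -e1e2:
Scalar part s = 3*(-1) + 5*(-3) = -3 + (-15) = -18
Bivector part b = 3*(-3) - 5*(-1) = -9 - (-5) = -4
uv = -18 - 4*e12


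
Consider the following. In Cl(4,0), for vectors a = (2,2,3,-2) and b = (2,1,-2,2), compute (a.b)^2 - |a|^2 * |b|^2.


a . b = 2*2 + 2*1 + 3*(-2) + (-2)*2
= 4 + 2 + (-6) + (-4) = -4
|a|^2 = 2^2 + 2^2 + 3^2 + (-2)^2 = 21
|b|^2 = 2^2 + 1^2 + (-2)^2 + 2^2 = 13
(a.b)^2 = (-4)^2 = 16
|a|^2 * |b|^2 = 21 * 13 = 273
Result = 16 - 273 = -257


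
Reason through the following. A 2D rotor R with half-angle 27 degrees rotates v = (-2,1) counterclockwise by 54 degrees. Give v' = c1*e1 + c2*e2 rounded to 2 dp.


Rotor R = cos(27deg) - sin(27deg)*e12
Rotation angle theta = 2 * 27 = 54 degrees
v' = R*v*~R rotates v by theta.
cos(54deg) = 0.5878, sin(54deg) = 0.8090
v'_1 = -2*cos(54deg) - 1*sin(54deg)
= -2*0.5878 - 1*0.8090
= -1.98
v'_2 = -2*sin(54deg) + 1*cos(54deg)
= -2*0.8090 + 1*0.5878
= -1.03
v' = -1.98*e1 - 1.03*e2


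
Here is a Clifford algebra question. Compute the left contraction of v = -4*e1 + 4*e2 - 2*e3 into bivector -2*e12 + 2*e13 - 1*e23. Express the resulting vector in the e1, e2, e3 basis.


Left contraction v _| B = <vB>_1 (grade-1 part of the geometric product vB).
Using e1_|e12 = e2, e2_|e12 = -e1, e1_|e13 = e3, e3_|e13 = -e1, e2_|e23 = e3, e3_|e23 = -e2:
e1 coeff: -v2*b12 - v3*b13 = -(4)*(-2) - (-2)*(2) = 12
e2 coeff: v1*b12 - v3*b23 = (-4)*(-2) - (-2)*(-1) = 6
e3 coeff: v1*b13 + v2*b23 = (-4)*(2) + (4)*(-1) = -12
v _| B = 12*e1 + 6*e2 - 12*e3


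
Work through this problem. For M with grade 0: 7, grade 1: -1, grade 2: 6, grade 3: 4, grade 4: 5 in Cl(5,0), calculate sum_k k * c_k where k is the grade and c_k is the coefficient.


Grade-weighted sum = sum of grade_k * coefficient_k
0*7 = 0
1*(-1) = -1
2*6 = 12
3*4 = 12
4*5 = 20
Total = 0 + (-1) + 12 + 12 + 20 = 43


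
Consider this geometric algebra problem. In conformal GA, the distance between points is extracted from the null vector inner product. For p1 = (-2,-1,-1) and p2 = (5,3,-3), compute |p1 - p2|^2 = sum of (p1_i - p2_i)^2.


p1 - p2 = (-7, -4, 2)
|p1 - p2|^2 = (-7)^2 + (-4)^2 + 2^2
= 49 + 16 + 4
= 69


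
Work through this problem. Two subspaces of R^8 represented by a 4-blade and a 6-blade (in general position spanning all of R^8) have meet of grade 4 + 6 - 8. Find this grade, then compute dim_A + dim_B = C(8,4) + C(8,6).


Meet grade = grade(A) + grade(B) - n
= 4 + 6 - 8 = 2
C(8,4) = 70
C(8,6) = 28
dim_A + dim_B = 70 + 28 = 98


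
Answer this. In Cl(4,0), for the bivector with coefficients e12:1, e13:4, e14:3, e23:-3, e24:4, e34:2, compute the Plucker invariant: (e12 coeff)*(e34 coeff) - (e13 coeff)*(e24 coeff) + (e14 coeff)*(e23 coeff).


Plucker relation: af - be + cd
a*f = 1*2 = 2
b*e = 4*4 = 16
c*d = 3*(-3) = -9
af - be + cd = 2 - 16 + (-9)
= -23


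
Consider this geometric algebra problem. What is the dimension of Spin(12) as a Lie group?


Spin(n) double-covers SO(n); both have Lie algebra so(n) of dimension n(n-1)/2.
n = 12
n(n-1) = 12 * 11 = 132
dim Spin(12) = 132/2 = 66


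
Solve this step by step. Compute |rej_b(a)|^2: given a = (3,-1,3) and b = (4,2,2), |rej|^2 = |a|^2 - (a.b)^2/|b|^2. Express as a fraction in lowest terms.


|a|^2 = 3^2 + (-1)^2 + 3^2 = 19
|b|^2 = 4^2 + 2^2 + 2^2 = 24
a . b = 3*4 + (-1)*2 + 3*2 = 16
(a.b)^2 = 16^2 = 256
|rej|^2 = 19 - 256/24
= (456 - 256)/24
= 200/24
In lowest terms: 25/3


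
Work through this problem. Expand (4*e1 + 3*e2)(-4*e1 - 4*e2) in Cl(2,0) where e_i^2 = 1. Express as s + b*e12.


Expand: (4*e1 + 3*e2)(-4*e1 - 4*e2)
= 4*(-4)*e1e1 + 4*(-4)*e1e2 + 3*(-4)*e2e1 + 3*(-4)*e2e2
Using e1^2 = e2^2 = 1, e2e1 = -e1e2:
Scalar part s = 4*(-4) + 3*(-4) = -16 + (-12) = -28
Bivector part b = 4*(-4) - 3*(-4) = -16 - (-12) = -4
uv = -28 - 4*e12


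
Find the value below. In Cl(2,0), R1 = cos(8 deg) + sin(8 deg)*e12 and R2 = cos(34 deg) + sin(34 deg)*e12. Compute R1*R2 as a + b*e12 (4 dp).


Same-plane rotors commute and their half-angles add:
R1*R2 = cos(a1 + a2) + sin(a1 + a2)*e12.
a1 + a2 = 8 + 34 = 42 deg
cos(42 deg) = 0.7431
sin(42 deg) = 0.6691
R1*R2 = 0.7431 + 0.6691*e12


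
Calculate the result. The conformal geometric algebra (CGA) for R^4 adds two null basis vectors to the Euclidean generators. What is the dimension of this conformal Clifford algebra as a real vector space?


The conformal model of R^4 uses Cl(5,1): the 4 Euclidean generators plus two extra orthogonal generators e+ (e+^2 = +1) and e- (e-^2 = -1), from which the null vectors e0, einf are built.
Number of generators m = 4 + 2 = 6.
dim Cl(p,q) = 2^m = 2^6 = 64


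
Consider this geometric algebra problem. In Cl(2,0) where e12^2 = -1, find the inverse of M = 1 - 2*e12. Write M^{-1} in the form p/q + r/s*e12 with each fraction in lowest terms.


M = 1 - 2*e12, where e12^2 = -1.
Since M commutes with its reverse ~M = a - b*e12, M * ~M = a^2 - b^2*e12^2 = a^2 + b^2.
So M^{-1} = ~M / (a^2 + b^2) = (a - b*e12)/(a^2 + b^2).
a^2 + b^2 = 1 + 4 = 5
Scalar part = 1/5 = 1/5
Bivector coeff = 2/5 = 2/5
M^{-1} = 1/5 + 2/5*e12


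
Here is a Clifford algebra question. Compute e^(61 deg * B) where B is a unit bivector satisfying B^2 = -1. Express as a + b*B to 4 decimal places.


For a unit bivector B with B^2 = -1, the exponential series gives
e^(theta*B) = cos(theta) + sin(theta)*B (the GA analogue of Euler's formula).
theta = 61 degrees = 1.064651 rad
cos(61 deg) = 0.4848
sin(61 deg) = 0.8746
exp(theta*B) = 0.4848 + 0.8746*B


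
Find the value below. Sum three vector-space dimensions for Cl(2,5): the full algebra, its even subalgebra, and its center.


n = 2 + 5 = 7
Total dim = 2^7 = 128
Even subalgebra dim = 2^6 = 64
n is odd, so center dim = 2
Sum = 128 + 64 + 2 = 194


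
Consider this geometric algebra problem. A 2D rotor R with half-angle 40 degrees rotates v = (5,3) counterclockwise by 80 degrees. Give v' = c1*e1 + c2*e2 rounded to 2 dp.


Rotor R = cos(40deg) - sin(40deg)*e12
Rotation angle theta = 2 * 40 = 80 degrees
v' = R*v*~R rotates v by theta.
cos(80deg) = 0.1736, sin(80deg) = 0.9848
v'_1 = 5*cos(80deg) - 3*sin(80deg)
= 5*0.1736 - 3*0.9848
= -2.09
v'_2 = 5*sin(80deg) + 3*cos(80deg)
= 5*0.9848 + 3*0.1736
= 5.44
v' = -2.09*e1 + 5.44*e2


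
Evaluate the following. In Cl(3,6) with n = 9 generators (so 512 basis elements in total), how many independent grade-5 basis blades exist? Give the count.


Number of grade-k basis blades in Cl(p,q) with n = p + q is C(n, k).
n = 3 + 6 = 9
C(9, 5) = 9! / (5! * 4!)
= 362880 / (120 * 24)
= 126


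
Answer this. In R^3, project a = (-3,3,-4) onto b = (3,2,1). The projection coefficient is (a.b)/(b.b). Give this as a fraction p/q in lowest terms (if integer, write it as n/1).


Projection coefficient = (a . b) / (b . b)
a . b = (-3)*3 + 3*2 + (-4)*1
= -9 + 6 + (-4) = -7
b . b = 3^2 + 2^2 + 1^2
= 9 + 4 + 1 = 14
Coefficient = -7/14
In lowest terms: -1/2


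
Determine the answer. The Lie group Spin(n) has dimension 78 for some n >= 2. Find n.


dim Spin(n) = dim so(n) = n(n-1)/2.
Solve n(n-1)/2 = 78, i.e. n^2 - n - 156 = 0.
Discriminant = 1 + 8*78 = 625
n = (1 + sqrt(625))/2 = (1 + 25)/2 = 13


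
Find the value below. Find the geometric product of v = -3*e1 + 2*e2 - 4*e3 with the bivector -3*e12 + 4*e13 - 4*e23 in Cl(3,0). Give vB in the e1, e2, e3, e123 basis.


vB has grade-1 (vector) and grade-3 (trivector) parts: vB = (v _| B) + (v ^ B).
Vector part <vB>_1:
  e1: -v2*b12 - v3*b13 = -(2)*(-3) - (-4)*(4) = 22
  e2: v1*b12 - v3*b23 = (-3)*(-3) - (-4)*(-4) = -7
  e3: v1*b13 + v2*b23 = (-3)*(4) + (2)*(-4) = -20
Trivector part <vB>_3:
  e123: v1*b23 - v2*b13 + v3*b12 = (-3)*(-4) - (2)*(4) + (-4)*(-3) = 16
vB = 22*e1 - 7*e2 - 20*e3 + 16*e123


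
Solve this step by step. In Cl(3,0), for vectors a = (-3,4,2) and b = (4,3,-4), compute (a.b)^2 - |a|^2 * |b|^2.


a . b = (-3)*4 + 4*3 + 2*(-4)
= -12 + 12 + (-8) = -8
|a|^2 = (-3)^2 + 4^2 + 2^2 = 29
|b|^2 = 4^2 + 3^2 + (-4)^2 = 41
(a.b)^2 = (-8)^2 = 64
|a|^2 * |b|^2 = 29 * 41 = 1189
Result = 64 - 1189 = -1125


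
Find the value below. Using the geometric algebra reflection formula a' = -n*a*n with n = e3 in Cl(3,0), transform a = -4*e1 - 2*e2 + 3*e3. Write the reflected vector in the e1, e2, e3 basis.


Reflection formula: a' = -n*a*n, with n = e3 (unit vector, n^2 = 1).
For reflection through hyperplane perp to e3:
The component along e3 flips sign, others stay.
a = (-4, -2, 3)
a' = (-4, -2, -3)
a' = -4*e1 - 2*e2 - 3*e3


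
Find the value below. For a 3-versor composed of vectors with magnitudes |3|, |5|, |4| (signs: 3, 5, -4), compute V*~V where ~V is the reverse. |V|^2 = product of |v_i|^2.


Each vector v_i has |v_i|^2 = s_i^2
Squared scales: 3^2 = 9, 5^2 = 25, (-4)^2 = 16
|V|^2 = 9 * 25 * 16
= 3600


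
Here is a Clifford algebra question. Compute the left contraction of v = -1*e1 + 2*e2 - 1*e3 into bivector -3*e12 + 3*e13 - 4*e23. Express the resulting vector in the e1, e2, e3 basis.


Left contraction v _| B = <vB>_1 (grade-1 part of the geometric product vB).
Using e1_|e12 = e2, e2_|e12 = -e1, e1_|e13 = e3, e3_|e13 = -e1, e2_|e23 = e3, e3_|e23 = -e2:
e1 coeff: -v2*b12 - v3*b13 = -(2)*(-3) - (-1)*(3) = 9
e2 coeff: v1*b12 - v3*b23 = (-1)*(-3) - (-1)*(-4) = -1
e3 coeff: v1*b13 + v2*b23 = (-1)*(3) + (2)*(-4) = -11
v _| B = 9*e1 - 1*e2 - 11*e3


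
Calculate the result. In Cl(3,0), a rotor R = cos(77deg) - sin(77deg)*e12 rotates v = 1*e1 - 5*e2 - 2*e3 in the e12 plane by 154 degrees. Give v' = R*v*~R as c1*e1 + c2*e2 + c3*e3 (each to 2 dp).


Rotor R = cos(77deg) - sin(77deg)*e12
Rotation angle theta = 2 * 77 = 154 degrees in the e12 plane (e1 -> e2).
The component perpendicular to the plane (e3) is invariant: v'_3 = v3 = -2.00
cos(154deg) = -0.8988, sin(154deg) = 0.4384
v'_1 = v1*cos(theta) - v2*sin(theta) = 1*(-0.8988) - (-5)*0.4384 = 1.29
v'_2 = v1*sin(theta) + v2*cos(theta) = 1*0.4384 + (-5)*(-0.8988) = 4.93
v' = 1.29*e1 + 4.93*e2 - 2.00*e3


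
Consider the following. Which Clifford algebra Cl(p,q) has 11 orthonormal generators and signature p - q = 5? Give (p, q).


We need p + q = 11 and p - q = 5.
Adding: 2p = 11 + 5 = 16, so p = 8.
Then q = 11 - 8 = 3.
(p, q) = (8, 3)


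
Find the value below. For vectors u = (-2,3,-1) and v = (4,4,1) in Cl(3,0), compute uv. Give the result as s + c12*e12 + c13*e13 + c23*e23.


In Cl(3,0): e_i^2 = 1, e_ie_j = -e_je_i for i != j.
Scalar part = u . v = (-2)*4 + 3*4 + (-1)*1
= -8 + 12 + (-1) = 3
e12 coeff = (-2)*4 - 3*4 = -8 - 12 = -20
e13 coeff = (-2)*1 - (-1)*4 = -2 - (-4) = 2
e23 coeff = 3*1 - (-1)*4 = 3 - (-4) = 7
uv = 3 - 20*e12 + 2*e13 + 7*e23


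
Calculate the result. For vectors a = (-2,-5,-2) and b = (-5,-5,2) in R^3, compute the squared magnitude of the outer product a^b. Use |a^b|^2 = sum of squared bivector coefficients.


a wedge b = (a1*b2 - a2*b1)*e12 + (a1*b3 - a3*b1)*e13 + (a2*b3 - a3*b2)*e23
e12 coeff: (-2)*(-5) - (-5)*(-5) = 10 - 25 = -15
e13 coeff: (-2)*2 - (-2)*(-5) = -4 - 10 = -14
e23 coeff: (-5)*2 - (-2)*(-5) = -10 - 10 = -20
|a wedge b|^2 = (-15)^2 + (-14)^2 + (-20)^2
= 225 + 196 + 400
= 821


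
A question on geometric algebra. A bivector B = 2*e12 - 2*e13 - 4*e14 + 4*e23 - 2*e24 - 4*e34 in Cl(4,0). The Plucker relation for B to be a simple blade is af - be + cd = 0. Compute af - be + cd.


Plucker relation: af - be + cd
a*f = 2*(-4) = -8
b*e = (-2)*(-2) = 4
c*d = (-4)*4 = -16
af - be + cd = -8 - 4 + (-16)
= -28


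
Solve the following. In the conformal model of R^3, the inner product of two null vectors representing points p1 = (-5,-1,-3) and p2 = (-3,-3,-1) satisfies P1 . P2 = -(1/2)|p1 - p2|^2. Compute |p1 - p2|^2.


p1 - p2 = (-2, 2, -2)
|p1 - p2|^2 = (-2)^2 + 2^2 + (-2)^2
= 4 + 4 + 4
= 12


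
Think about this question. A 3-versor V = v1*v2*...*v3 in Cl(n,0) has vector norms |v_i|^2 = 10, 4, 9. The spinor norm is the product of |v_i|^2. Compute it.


Spinor norm N(V) = |v1|^2 * |v2|^2 * ... * |v3|^2
= 10 * 4 * 9
Running product: 10, 40, 360
N(V) = 360


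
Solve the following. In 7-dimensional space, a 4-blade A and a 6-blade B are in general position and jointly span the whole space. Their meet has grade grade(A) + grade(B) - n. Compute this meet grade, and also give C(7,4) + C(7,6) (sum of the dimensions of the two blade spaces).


Meet grade = grade(A) + grade(B) - n
= 4 + 6 - 7 = 3
C(7,4) = 35
C(7,6) = 7
dim_A + dim_B = 35 + 7 = 42


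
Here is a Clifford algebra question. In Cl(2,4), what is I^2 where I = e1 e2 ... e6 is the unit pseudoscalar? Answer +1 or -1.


The pseudoscalar I = e1...e_n (product of all n generators) of Cl(p,q) satisfies I^2 = (-1)^(q + n(n-1)/2).
p = 2, q = 4, n = p + q = 6
n(n-1)/2 = 6 * 5 / 2 = 15
Exponent = q + n(n-1)/2 = 4 + 15 = 19
I^2 = (-1)^19 = -1


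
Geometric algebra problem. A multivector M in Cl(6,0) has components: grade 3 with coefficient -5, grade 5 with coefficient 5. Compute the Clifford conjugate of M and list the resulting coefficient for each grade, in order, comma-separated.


Clifford conjugate sign for grade k: (-1)^(k(k+1)/2)
Grade 3: (-1)^(3*4/2) = (-1)^6 = 1, coeff -5 -> -5
Grade 5: (-1)^(5*6/2) = (-1)^15 = -1, coeff 5 -> -5
Conjugated coefficients: -5, -5


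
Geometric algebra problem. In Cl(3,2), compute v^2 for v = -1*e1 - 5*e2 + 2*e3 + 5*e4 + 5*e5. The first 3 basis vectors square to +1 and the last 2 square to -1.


v^2 = sum of c_i^2 * e_i^2
Positive signature terms (e_i^2 = +1): (-1)^2 + (-5)^2 + 2^2 = 30
Negative signature terms (e_j^2 = -1): 5^2 + 5^2 = 50
v^2 = 30 - 50 = -20


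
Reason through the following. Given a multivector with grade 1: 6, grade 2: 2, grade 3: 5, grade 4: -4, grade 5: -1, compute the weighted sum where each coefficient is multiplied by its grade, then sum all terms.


Grade-weighted sum = sum of grade_k * coefficient_k
1*6 = 6
2*2 = 4
3*5 = 15
4*(-4) = -16
5*(-1) = -5
Total = 6 + 4 + 15 + (-16) + (-5) = 4


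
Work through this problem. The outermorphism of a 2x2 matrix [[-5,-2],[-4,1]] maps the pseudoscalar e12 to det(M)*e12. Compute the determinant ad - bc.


The outermorphism of a linear map f sends e1^e2 to f(e1)^f(e2).
f(e1) = -5*e1 - 4*e2
f(e2) = -2*e1 + 1*e2
f(e1) ^ f(e2) = (-5*e1 - 4*e2) ^ (-2*e1 + 1*e2)
= (-5)*1*e12 + (-4)*(-2)*e21
= (-5 - 8)*e12
= -13*e12
Coefficient = -13


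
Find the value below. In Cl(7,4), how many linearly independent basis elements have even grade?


Even subalgebra dimension = 2^(n-1)
n = 7 + 4 = 11
2^(11 - 1) = 2^10 = 1024
Verification: sum of C(11,k) for even k = 1 + 55 + 330 + 462 + 165 + 11 = 1024
Result = 1024


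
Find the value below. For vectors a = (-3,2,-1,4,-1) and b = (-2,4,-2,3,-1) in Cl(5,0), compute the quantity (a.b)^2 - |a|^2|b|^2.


a . b = (-3)*(-2) + 2*4 + (-1)*(-2) + 4*3 + (-1)*(-1)
= 6 + 8 + 2 + 12 + 1 = 29
|a|^2 = (-3)^2 + 2^2 + (-1)^2 + 4^2 + (-1)^2 = 31
|b|^2 = (-2)^2 + 4^2 + (-2)^2 + 3^2 + (-1)^2 = 34
(a.b)^2 = 29^2 = 841
|a|^2 * |b|^2 = 31 * 34 = 1054
Result = 841 - 1054 = -213


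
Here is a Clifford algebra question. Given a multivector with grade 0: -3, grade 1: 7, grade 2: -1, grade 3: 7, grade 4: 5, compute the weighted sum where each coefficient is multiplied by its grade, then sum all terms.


Grade-weighted sum = sum of grade_k * coefficient_k
0*(-3) = 0
1*7 = 7
2*(-1) = -2
3*7 = 21
4*5 = 20
Total = 0 + 7 + (-2) + 21 + 20 = 46


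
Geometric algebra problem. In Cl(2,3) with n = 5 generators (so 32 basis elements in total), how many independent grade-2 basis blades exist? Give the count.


Number of grade-k basis blades in Cl(p,q) with n = p + q is C(n, k).
n = 2 + 3 = 5
C(5, 2) = 5! / (2! * 3!)
= 120 / (2 * 6)
= 10


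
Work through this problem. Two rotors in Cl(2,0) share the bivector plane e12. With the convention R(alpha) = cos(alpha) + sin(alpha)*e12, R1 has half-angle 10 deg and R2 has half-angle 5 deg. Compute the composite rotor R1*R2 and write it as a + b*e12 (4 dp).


Same-plane rotors commute and their half-angles add:
R1*R2 = cos(a1 + a2) + sin(a1 + a2)*e12.
a1 + a2 = 10 + 5 = 15 deg
cos(15 deg) = 0.9659
sin(15 deg) = 0.2588
R1*R2 = 0.9659 + 0.2588*e12


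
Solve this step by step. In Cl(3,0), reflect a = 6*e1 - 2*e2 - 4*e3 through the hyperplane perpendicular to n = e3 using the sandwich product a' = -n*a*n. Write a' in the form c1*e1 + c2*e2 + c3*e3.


Reflection formula: a' = -n*a*n, with n = e3 (unit vector, n^2 = 1).
For reflection through hyperplane perp to e3:
The component along e3 flips sign, others stay.
a = (6, -2, -4)
a' = (6, -2, 4)
a' = 6*e1 - 2*e2 + 4*e3


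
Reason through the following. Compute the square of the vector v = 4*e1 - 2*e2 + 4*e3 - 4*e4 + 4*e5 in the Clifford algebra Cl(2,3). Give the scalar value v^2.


v^2 = sum of c_i^2 * e_i^2
Positive signature terms (e_i^2 = +1): 4^2 + (-2)^2 = 20
Negative signature terms (e_j^2 = -1): 4^2 + (-4)^2 + 4^2 = 48
v^2 = 20 - 48 = -28


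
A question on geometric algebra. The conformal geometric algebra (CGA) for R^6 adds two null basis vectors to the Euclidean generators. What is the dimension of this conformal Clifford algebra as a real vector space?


The conformal model of R^6 uses Cl(7,1): the 6 Euclidean generators plus two extra orthogonal generators e+ (e+^2 = +1) and e- (e-^2 = -1), from which the null vectors e0, einf are built.
Number of generators m = 6 + 2 = 8.
dim Cl(p,q) = 2^m = 2^8 = 256


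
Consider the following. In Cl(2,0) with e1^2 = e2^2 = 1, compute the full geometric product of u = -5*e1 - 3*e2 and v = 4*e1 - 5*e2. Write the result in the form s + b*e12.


Expand: (-5*e1 - 3*e2)(4*e1 - 5*e2)
= (-5)*4*e1e1 + (-5)*(-5)*e1e2 + (-3)*4*e2e1 + (-3)*(-5)*e2e2
Using e1^2 = e2^2 = 1, e2e1 = -e1e2:
Scalar part s = (-5)*4 + (-3)*(-5) = -20 + 15 = -5
Bivector part b = (-5)*(-5) - (-3)*4 = 25 - (-12) = 37
uv = -5 + 37*e12


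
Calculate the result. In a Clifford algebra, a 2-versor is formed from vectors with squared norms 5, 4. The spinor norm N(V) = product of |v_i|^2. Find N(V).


Spinor norm N(V) = |v1|^2 * |v2|^2 * ... * |v2|^2
= 5 * 4
Running product: 5, 20
N(V) = 20


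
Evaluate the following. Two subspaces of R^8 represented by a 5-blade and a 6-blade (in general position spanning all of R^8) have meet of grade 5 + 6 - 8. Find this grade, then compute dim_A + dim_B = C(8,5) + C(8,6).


Meet grade = grade(A) + grade(B) - n
= 5 + 6 - 8 = 3
C(8,5) = 56
C(8,6) = 28
dim_A + dim_B = 56 + 28 = 84


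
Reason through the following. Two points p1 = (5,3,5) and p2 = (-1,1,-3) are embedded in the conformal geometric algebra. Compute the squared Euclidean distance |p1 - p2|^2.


p1 - p2 = (6, 2, 8)
|p1 - p2|^2 = 6^2 + 2^2 + 8^2
= 36 + 4 + 64
= 104


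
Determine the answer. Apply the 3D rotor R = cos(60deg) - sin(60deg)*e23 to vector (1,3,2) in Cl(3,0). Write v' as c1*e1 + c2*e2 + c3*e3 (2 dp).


Rotor R = cos(60deg) - sin(60deg)*e23
Rotation angle theta = 2 * 60 = 120 degrees in the e23 plane (e2 -> e3).
The component perpendicular to the plane (e1) is invariant: v'_1 = v1 = 1.00
cos(120deg) = -0.5000, sin(120deg) = 0.8660
v'_2 = v2*cos(theta) - v3*sin(theta) = 3*(-0.5000) - 2*0.8660 = -3.23
v'_3 = v2*sin(theta) + v3*cos(theta) = 3*0.8660 + 2*(-0.5000) = 1.60
v' = 1.00*e1 - 3.23*e2 + 1.60*e3


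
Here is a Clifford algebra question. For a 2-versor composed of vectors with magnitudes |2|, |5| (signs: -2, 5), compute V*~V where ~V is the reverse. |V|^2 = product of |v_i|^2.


Each vector v_i has |v_i|^2 = s_i^2
Squared scales: (-2)^2 = 4, 5^2 = 25
|V|^2 = 4 * 25
= 100


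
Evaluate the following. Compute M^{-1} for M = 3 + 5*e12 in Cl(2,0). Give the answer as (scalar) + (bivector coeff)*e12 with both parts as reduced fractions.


M = 3 + 5*e12, where e12^2 = -1.
Since M commutes with its reverse ~M = a - b*e12, M * ~M = a^2 - b^2*e12^2 = a^2 + b^2.
So M^{-1} = ~M / (a^2 + b^2) = (a - b*e12)/(a^2 + b^2).
a^2 + b^2 = 9 + 25 = 34
Scalar part = 3/34 = 3/34
Bivector coeff = -5/34 = -5/34
M^{-1} = 3/34 - 5/34*e12


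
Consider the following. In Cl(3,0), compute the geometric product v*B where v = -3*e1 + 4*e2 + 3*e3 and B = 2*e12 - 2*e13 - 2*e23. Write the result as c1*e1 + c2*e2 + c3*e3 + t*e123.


vB has grade-1 (vector) and grade-3 (trivector) parts: vB = (v _| B) + (v ^ B).
Vector part <vB>_1:
  e1: -v2*b12 - v3*b13 = -(4)*(2) - (3)*(-2) = -2
  e2: v1*b12 - v3*b23 = (-3)*(2) - (3)*(-2) = 0
  e3: v1*b13 + v2*b23 = (-3)*(-2) + (4)*(-2) = -2
Trivector part <vB>_3:
  e123: v1*b23 - v2*b13 + v3*b12 = (-3)*(-2) - (4)*(-2) + (3)*(2) = 20
vB = -2*e1 + 0*e2 - 2*e3 + 20*e123


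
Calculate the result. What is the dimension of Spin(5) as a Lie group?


Spin(n) double-covers SO(n); both have Lie algebra so(n) of dimension n(n-1)/2.
n = 5
n(n-1) = 5 * 4 = 20
dim Spin(5) = 20/2 = 10


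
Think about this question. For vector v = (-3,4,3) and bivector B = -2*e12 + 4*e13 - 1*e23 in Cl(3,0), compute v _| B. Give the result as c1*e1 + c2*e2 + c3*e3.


Left contraction v _| B = <vB>_1 (grade-1 part of the geometric product vB).
Using e1_|e12 = e2, e2_|e12 = -e1, e1_|e13 = e3, e3_|e13 = -e1, e2_|e23 = e3, e3_|e23 = -e2:
e1 coeff: -v2*b12 - v3*b13 = -(4)*(-2) - (3)*(4) = -4
e2 coeff: v1*b12 - v3*b23 = (-3)*(-2) - (3)*(-1) = 9
e3 coeff: v1*b13 + v2*b23 = (-3)*(4) + (4)*(-1) = -16
v _| B = -4*e1 + 9*e2 - 16*e3


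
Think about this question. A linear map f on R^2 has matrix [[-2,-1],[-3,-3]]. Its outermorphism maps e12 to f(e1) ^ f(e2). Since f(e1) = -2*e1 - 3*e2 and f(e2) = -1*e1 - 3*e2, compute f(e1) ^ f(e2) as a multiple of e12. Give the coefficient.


The outermorphism of a linear map f sends e1^e2 to f(e1)^f(e2).
f(e1) = -2*e1 - 3*e2
f(e2) = -1*e1 - 3*e2
f(e1) ^ f(e2) = (-2*e1 - 3*e2) ^ (-1*e1 - 3*e2)
= (-2)*(-3)*e12 + (-3)*(-1)*e21
= (6 - 3)*e12
= 3*e12
Coefficient = 3


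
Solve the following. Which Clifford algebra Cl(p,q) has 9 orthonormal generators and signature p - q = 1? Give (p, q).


We need p + q = 9 and p - q = 1.
Adding: 2p = 9 + 1 = 10, so p = 5.
Then q = 9 - 5 = 4.
(p, q) = (5, 4)


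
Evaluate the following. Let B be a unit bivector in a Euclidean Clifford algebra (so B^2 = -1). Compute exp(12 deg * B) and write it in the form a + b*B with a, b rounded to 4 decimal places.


For a unit bivector B with B^2 = -1, the exponential series gives
e^(theta*B) = cos(theta) + sin(theta)*B (the GA analogue of Euler's formula).
theta = 12 degrees = 0.20944 rad
cos(12 deg) = 0.9781
sin(12 deg) = 0.2079
exp(theta*B) = 0.9781 + 0.2079*B


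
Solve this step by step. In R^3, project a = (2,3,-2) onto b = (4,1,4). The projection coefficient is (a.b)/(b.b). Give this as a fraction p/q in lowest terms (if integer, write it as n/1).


Projection coefficient = (a . b) / (b . b)
a . b = 2*4 + 3*1 + (-2)*4
= 8 + 3 + (-8) = 3
b . b = 4^2 + 1^2 + 4^2
= 16 + 1 + 16 = 33
Coefficient = 3/33
In lowest terms: 1/11


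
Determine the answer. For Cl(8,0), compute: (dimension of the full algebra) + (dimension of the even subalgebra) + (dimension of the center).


n = 8 + 0 = 8
Total dim = 2^8 = 256
Even subalgebra dim = 2^7 = 128
n is even, so center dim = 1
Sum = 256 + 128 + 1 = 385


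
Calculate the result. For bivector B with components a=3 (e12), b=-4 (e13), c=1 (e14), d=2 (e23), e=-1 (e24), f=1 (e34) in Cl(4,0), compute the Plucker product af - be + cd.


Plucker relation: af - be + cd
a*f = 3*1 = 3
b*e = (-4)*(-1) = 4
c*d = 1*2 = 2
af - be + cd = 3 - 4 + 2
= 1


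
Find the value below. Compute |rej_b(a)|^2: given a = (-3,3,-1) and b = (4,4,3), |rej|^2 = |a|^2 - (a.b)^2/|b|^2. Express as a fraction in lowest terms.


|a|^2 = (-3)^2 + 3^2 + (-1)^2 = 19
|b|^2 = 4^2 + 4^2 + 3^2 = 41
a . b = (-3)*4 + 3*4 + (-1)*3 = -3
(a.b)^2 = (-3)^2 = 9
|rej|^2 = 19 - 9/41
= (779 - 9)/41
= 770/41
In lowest terms: 770/41


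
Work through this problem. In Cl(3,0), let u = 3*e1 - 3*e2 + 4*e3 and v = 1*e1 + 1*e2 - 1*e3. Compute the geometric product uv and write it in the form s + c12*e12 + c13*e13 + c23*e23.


In Cl(3,0): e_i^2 = 1, e_ie_j = -e_je_i for i != j.
Scalar part = u . v = 3*1 + (-3)*1 + 4*(-1)
= 3 + (-3) + (-4) = -4
e12 coeff = 3*1 - (-3)*1 = 3 - (-3) = 6
e13 coeff = 3*(-1) - 4*1 = -3 - 4 = -7
e23 coeff = (-3)*(-1) - 4*1 = 3 - 4 = -1
uv = -4 + 6*e12 - 7*e13 - 1*e23


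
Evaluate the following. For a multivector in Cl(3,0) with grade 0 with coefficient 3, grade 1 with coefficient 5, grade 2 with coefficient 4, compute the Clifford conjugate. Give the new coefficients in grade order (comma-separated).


Clifford conjugate sign for grade k: (-1)^(k(k+1)/2)
Grade 0: (-1)^(0*1/2) = (-1)^0 = 1, coeff 3 -> 3
Grade 1: (-1)^(1*2/2) = (-1)^1 = -1, coeff 5 -> -5
Grade 2: (-1)^(2*3/2) = (-1)^3 = -1, coeff 4 -> -4
Conjugated coefficients: 3, -5, -4


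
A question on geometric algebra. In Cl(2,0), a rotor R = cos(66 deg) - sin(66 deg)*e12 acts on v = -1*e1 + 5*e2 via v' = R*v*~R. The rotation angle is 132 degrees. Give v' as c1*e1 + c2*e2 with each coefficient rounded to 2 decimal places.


Rotor R = cos(66deg) - sin(66deg)*e12
Rotation angle theta = 2 * 66 = 132 degrees
v' = R*v*~R rotates v by theta.
cos(132deg) = -0.6691, sin(132deg) = 0.7431
v'_1 = -1*cos(132deg) - 5*sin(132deg)
= -1*(-0.6691) - 5*0.7431
= -3.05
v'_2 = -1*sin(132deg) + 5*cos(132deg)
= -1*0.7431 + 5*(-0.6691)
= -4.09
v' = -3.05*e1 - 4.09*e2


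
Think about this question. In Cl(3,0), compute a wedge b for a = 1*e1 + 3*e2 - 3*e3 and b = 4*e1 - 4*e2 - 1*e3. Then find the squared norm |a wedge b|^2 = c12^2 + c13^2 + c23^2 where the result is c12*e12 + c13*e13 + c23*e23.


a wedge b = (a1*b2 - a2*b1)*e12 + (a1*b3 - a3*b1)*e13 + (a2*b3 - a3*b2)*e23
e12 coeff: 1*(-4) - 3*4 = -4 - 12 = -16
e13 coeff: 1*(-1) - (-3)*4 = -1 - (-12) = 11
e23 coeff: 3*(-1) - (-3)*(-4) = -3 - 12 = -15
|a wedge b|^2 = (-16)^2 + 11^2 + (-15)^2
= 256 + 121 + 225
= 602


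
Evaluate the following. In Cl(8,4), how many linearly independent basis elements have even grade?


Even subalgebra dimension = 2^(n-1)
n = 8 + 4 = 12
2^(12 - 1) = 2^11 = 2048
Verification: sum of C(12,k) for even k = 1 + 66 + 495 + 924 + 495 + 66 + 1 = 2048
Result = 2048


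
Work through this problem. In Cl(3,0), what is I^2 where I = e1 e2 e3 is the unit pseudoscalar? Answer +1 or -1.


The pseudoscalar I = e1...e_n (product of all n generators) of Cl(p,q) satisfies I^2 = (-1)^(q + n(n-1)/2).
p = 3, q = 0, n = p + q = 3
n(n-1)/2 = 3 * 2 / 2 = 3
Exponent = q + n(n-1)/2 = 0 + 3 = 3
I^2 = (-1)^3 = -1


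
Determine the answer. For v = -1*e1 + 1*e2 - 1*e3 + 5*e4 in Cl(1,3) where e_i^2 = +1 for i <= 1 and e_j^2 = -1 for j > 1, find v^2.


v^2 = sum of c_i^2 * e_i^2
Positive signature terms (e_i^2 = +1): (-1)^2 = 1
Negative signature terms (e_j^2 = -1): 1^2 + (-1)^2 + 5^2 = 27
v^2 = 1 - 27 = -26


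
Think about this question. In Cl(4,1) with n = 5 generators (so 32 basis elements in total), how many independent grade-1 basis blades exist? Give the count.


Number of grade-k basis blades in Cl(p,q) with n = p + q is C(n, k).
n = 4 + 1 = 5
C(5, 1) = 5! / (1! * 4!)
= 120 / (1 * 24)
= 5


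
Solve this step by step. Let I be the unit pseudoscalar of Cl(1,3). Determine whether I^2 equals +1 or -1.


The pseudoscalar I = e1...e_n (product of all n generators) of Cl(p,q) satisfies I^2 = (-1)^(q + n(n-1)/2).
p = 1, q = 3, n = p + q = 4
n(n-1)/2 = 4 * 3 / 2 = 6
Exponent = q + n(n-1)/2 = 3 + 6 = 9
I^2 = (-1)^9 = -1


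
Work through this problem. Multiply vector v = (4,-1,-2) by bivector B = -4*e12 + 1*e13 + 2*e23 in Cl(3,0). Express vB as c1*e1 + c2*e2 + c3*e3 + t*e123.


vB has grade-1 (vector) and grade-3 (trivector) parts: vB = (v _| B) + (v ^ B).
Vector part <vB>_1:
  e1: -v2*b12 - v3*b13 = -(-1)*(-4) - (-2)*(1) = -2
  e2: v1*b12 - v3*b23 = (4)*(-4) - (-2)*(2) = -12
  e3: v1*b13 + v2*b23 = (4)*(1) + (-1)*(2) = 2
Trivector part <vB>_3:
  e123: v1*b23 - v2*b13 + v3*b12 = (4)*(2) - (-1)*(1) + (-2)*(-4) = 17
vB = -2*e1 - 12*e2 + 2*e3 + 17*e123


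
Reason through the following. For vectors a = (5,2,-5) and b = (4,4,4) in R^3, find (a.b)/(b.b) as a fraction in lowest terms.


Projection coefficient = (a . b) / (b . b)
a . b = 5*4 + 2*4 + (-5)*4
= 20 + 8 + (-20) = 8
b . b = 4^2 + 4^2 + 4^2
= 16 + 16 + 16 = 48
Coefficient = 8/48
In lowest terms: 1/6


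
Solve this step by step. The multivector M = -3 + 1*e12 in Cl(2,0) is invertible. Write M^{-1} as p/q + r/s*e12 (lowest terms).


M = -3 + 1*e12, where e12^2 = -1.
Since M commutes with its reverse ~M = a - b*e12, M * ~M = a^2 - b^2*e12^2 = a^2 + b^2.
So M^{-1} = ~M / (a^2 + b^2) = (a - b*e12)/(a^2 + b^2).
a^2 + b^2 = 9 + 1 = 10
Scalar part = -3/10 = -3/10
Bivector coeff = -1/10 = -1/10
M^{-1} = -3/10 - 1/10*e12


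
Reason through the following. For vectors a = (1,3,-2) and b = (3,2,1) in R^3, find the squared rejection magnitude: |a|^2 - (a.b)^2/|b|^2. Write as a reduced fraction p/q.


|a|^2 = 1^2 + 3^2 + (-2)^2 = 14
|b|^2 = 3^2 + 2^2 + 1^2 = 14
a . b = 1*3 + 3*2 + (-2)*1 = 7
(a.b)^2 = 7^2 = 49
|rej|^2 = 14 - 49/14
= (196 - 49)/14
= 147/14
In lowest terms: 21/2


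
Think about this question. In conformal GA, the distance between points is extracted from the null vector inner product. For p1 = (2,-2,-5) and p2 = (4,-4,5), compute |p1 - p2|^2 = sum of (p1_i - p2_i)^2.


p1 - p2 = (-2, 2, -10)
|p1 - p2|^2 = (-2)^2 + 2^2 + (-10)^2
= 4 + 4 + 100
= 108


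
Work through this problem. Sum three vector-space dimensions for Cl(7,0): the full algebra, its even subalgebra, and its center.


n = 7 + 0 = 7
Total dim = 2^7 = 128
Even subalgebra dim = 2^6 = 64
n is odd, so center dim = 2
Sum = 128 + 64 + 2 = 194


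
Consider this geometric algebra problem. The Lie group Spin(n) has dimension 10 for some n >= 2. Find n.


dim Spin(n) = dim so(n) = n(n-1)/2.
Solve n(n-1)/2 = 10, i.e. n^2 - n - 20 = 0.
Discriminant = 1 + 8*10 = 81
n = (1 + sqrt(81))/2 = (1 + 9)/2 = 5


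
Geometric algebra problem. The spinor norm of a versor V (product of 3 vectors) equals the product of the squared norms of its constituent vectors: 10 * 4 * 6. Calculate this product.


Spinor norm N(V) = |v1|^2 * |v2|^2 * ... * |v3|^2
= 10 * 4 * 6
Running product: 10, 40, 240
N(V) = 240


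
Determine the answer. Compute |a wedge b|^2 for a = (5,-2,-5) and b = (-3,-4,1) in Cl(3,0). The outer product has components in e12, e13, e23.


a wedge b = (a1*b2 - a2*b1)*e12 + (a1*b3 - a3*b1)*e13 + (a2*b3 - a3*b2)*e23
e12 coeff: 5*(-4) - (-2)*(-3) = -20 - 6 = -26
e13 coeff: 5*1 - (-5)*(-3) = 5 - 15 = -10
e23 coeff: (-2)*1 - (-5)*(-4) = -2 - 20 = -22
|a wedge b|^2 = (-26)^2 + (-10)^2 + (-22)^2
= 676 + 100 + 484
= 1260


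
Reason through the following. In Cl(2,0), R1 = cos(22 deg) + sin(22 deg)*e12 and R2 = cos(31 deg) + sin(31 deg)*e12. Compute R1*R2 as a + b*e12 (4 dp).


Same-plane rotors commute and their half-angles add:
R1*R2 = cos(a1 + a2) + sin(a1 + a2)*e12.
a1 + a2 = 22 + 31 = 53 deg
cos(53 deg) = 0.6018
sin(53 deg) = 0.7986
R1*R2 = 0.6018 + 0.7986*e12


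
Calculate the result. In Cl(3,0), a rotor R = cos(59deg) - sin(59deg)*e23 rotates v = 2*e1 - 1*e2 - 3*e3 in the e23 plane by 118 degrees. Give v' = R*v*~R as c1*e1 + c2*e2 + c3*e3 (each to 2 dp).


Rotor R = cos(59deg) - sin(59deg)*e23
Rotation angle theta = 2 * 59 = 118 degrees in the e23 plane (e2 -> e3).
The component perpendicular to the plane (e1) is invariant: v'_1 = v1 = 2.00
cos(118deg) = -0.4695, sin(118deg) = 0.8829
v'_2 = v2*cos(theta) - v3*sin(theta) = -1*(-0.4695) - (-3)*0.8829 = 3.12
v'_3 = v2*sin(theta) + v3*cos(theta) = -1*0.8829 + (-3)*(-0.4695) = 0.53
v' = 2.00*e1 + 3.12*e2 + 0.53*e3


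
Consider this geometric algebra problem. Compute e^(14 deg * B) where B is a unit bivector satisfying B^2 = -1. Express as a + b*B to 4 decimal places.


For a unit bivector B with B^2 = -1, the exponential series gives
e^(theta*B) = cos(theta) + sin(theta)*B (the GA analogue of Euler's formula).
theta = 14 degrees = 0.244346 rad
cos(14 deg) = 0.9703
sin(14 deg) = 0.2419
exp(theta*B) = 0.9703 + 0.2419*B


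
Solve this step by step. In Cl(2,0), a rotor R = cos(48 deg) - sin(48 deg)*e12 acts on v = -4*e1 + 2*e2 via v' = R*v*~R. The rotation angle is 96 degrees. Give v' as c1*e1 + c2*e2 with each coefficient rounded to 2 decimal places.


Rotor R = cos(48deg) - sin(48deg)*e12
Rotation angle theta = 2 * 48 = 96 degrees
v' = R*v*~R rotates v by theta.
cos(96deg) = -0.1045, sin(96deg) = 0.9945
v'_1 = -4*cos(96deg) - 2*sin(96deg)
= -4*(-0.1045) - 2*0.9945
= -1.57
v'_2 = -4*sin(96deg) + 2*cos(96deg)
= -4*0.9945 + 2*(-0.1045)
= -4.19
v' = -1.57*e1 - 4.19*e2


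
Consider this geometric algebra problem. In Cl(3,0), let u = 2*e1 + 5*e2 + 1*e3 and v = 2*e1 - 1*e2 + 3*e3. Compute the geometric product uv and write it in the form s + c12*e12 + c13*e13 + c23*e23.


In Cl(3,0): e_i^2 = 1, e_ie_j = -e_je_i for i != j.
Scalar part = u . v = 2*2 + 5*(-1) + 1*3
= 4 + (-5) + 3 = 2
e12 coeff = 2*(-1) - 5*2 = -2 - 10 = -12
e13 coeff = 2*3 - 1*2 = 6 - 2 = 4
e23 coeff = 5*3 - 1*(-1) = 15 - (-1) = 16
uv = 2 - 12*e12 + 4*e13 + 16*e23


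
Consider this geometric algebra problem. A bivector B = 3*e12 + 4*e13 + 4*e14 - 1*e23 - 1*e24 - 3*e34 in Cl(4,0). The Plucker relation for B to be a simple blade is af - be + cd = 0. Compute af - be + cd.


Plucker relation: af - be + cd
a*f = 3*(-3) = -9
b*e = 4*(-1) = -4
c*d = 4*(-1) = -4
af - be + cd = -9 - (-4) + (-4)
= -9
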